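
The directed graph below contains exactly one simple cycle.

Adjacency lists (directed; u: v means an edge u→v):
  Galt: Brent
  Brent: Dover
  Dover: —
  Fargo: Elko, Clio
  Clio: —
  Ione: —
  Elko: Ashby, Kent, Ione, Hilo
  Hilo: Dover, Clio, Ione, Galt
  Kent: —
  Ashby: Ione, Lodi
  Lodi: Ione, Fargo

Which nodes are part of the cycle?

DFS with gray/black marking from Elko:
Elko gray
  Ashby gray
    Ione gray
    Ione black
    Lodi gray
      Lodi→Ione: Ione black — skip
      Fargo gray
        Fargo→Elko: Elko is gray → back edge
Back edge closes the cycle Elko → Ashby → Lodi → Fargo → Elko; its vertices are {Elko, Lodi, Ashby, Fargo}.

Elko, Lodi, Ashby, Fargo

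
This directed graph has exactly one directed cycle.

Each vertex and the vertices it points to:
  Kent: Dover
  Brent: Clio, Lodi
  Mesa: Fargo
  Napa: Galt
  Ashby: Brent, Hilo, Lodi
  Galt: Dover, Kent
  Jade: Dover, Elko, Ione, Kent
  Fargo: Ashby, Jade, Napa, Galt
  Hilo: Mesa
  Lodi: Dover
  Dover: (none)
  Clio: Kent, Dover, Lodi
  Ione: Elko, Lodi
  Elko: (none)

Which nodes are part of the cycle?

Hilo, Mesa, Ashby, Fargo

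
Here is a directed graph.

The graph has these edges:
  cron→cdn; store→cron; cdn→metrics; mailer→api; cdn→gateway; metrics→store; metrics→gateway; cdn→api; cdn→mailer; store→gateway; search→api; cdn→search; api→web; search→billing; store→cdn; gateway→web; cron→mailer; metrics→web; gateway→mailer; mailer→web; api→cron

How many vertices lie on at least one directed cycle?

A vertex is on a directed cycle iff it belongs to a strongly connected component of size ≥ 2 (or has a self-loop).
The vertices on cycles are {api, cdn, cron, store, mailer, search, gateway, metrics} — 8 in total.

8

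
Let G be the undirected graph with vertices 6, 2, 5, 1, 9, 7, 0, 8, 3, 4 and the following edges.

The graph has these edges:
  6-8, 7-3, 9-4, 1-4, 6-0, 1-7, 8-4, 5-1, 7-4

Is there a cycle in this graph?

Yes

DFS, tracking each vertex's parent; an edge to a visited non-parent vertex closes a cycle.
Start from 4:
visit 4 (parent –)
  visit 9 (parent 4)
    9–4: parent, skip
  visit 8 (parent 4)
    visit 6 (parent 8)
      visit 0 (parent 6)
        0–6: parent, skip
      6–8: parent, skip
    8–4: parent, skip
  visit 1 (parent 4)
    visit 7 (parent 1)
      7–1: parent, skip
      7–4: 4 visited and ≠ parent → cycle
Cycle: 4 – 1 – 7 – 4.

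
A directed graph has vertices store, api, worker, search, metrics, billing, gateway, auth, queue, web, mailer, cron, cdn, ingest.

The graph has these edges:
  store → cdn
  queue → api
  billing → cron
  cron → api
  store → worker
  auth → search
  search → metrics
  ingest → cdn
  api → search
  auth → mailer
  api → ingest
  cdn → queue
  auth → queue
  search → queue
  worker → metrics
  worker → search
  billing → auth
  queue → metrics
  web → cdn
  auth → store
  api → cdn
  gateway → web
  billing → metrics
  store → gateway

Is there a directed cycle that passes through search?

Yes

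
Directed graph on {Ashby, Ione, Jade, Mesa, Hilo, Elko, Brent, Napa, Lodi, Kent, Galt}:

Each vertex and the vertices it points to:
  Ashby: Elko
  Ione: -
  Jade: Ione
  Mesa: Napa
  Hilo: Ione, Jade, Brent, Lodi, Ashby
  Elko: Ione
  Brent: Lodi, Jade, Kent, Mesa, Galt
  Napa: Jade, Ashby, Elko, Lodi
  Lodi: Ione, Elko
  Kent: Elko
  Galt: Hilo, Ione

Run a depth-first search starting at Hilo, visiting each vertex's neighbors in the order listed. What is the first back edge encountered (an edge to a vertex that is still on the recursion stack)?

Galt->Hilo

DFS from Hilo (visiting each vertex's neighbors in the order listed); mark gray on enter, black on exit:
Hilo gray
  Ione gray
  Ione black
  Jade gray
    Jade→Ione: Ione black — skip
  Jade black
  Brent gray
    Lodi gray
      Lodi→Ione: Ione black — skip
      Elko gray
        Elko→Ione: Ione black — skip
      Elko black
    Lodi black
    Brent→Jade: Jade black — skip
    Kent gray
      Kent→Elko: Elko black — skip
    Kent black
    Mesa gray
      Napa gray
        Napa→Jade: Jade black — skip
        Ashby gray
          Ashby→Elko: Elko black — skip
        Ashby black
        Napa→Elko: Elko black — skip
        Napa→Lodi: Lodi black — skip
      Napa black
    Mesa black
    Galt gray
      Galt→Hilo: Hilo is gray → back edge
First back edge: Galt → Hilo.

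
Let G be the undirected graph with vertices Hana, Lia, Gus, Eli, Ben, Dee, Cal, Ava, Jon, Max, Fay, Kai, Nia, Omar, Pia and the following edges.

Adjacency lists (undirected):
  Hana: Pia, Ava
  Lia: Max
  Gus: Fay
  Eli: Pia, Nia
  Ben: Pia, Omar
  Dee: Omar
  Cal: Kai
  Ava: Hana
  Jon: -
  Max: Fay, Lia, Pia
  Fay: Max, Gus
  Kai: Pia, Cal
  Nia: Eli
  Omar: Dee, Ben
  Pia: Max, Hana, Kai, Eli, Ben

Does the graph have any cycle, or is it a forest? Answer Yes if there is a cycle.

DFS, tracking each vertex's parent; an edge to a visited non-parent vertex closes a cycle.
Start from Hana:
visit Hana (parent –)
  visit Pia (parent Hana)
    visit Max (parent Pia)
      visit Fay (parent Max)
        Fay–Max: parent, skip
        visit Gus (parent Fay)
          Gus–Fay: parent, skip
      visit Lia (parent Max)
        Lia–Max: parent, skip
      Max–Pia: parent, skip
    Pia–Hana: parent, skip
    visit Kai (parent Pia)
      Kai–Pia: parent, skip
      visit Cal (parent Kai)
        Cal–Kai: parent, skip
    visit Eli (parent Pia)
      Eli–Pia: parent, skip
      visit Nia (parent Eli)
        Nia–Eli: parent, skip
    visit Ben (parent Pia)
      Ben–Pia: parent, skip
      visit Omar (parent Ben)
        visit Dee (parent Omar)
          Dee–Omar: parent, skip
        Omar–Ben: parent, skip
  visit Ava (parent Hana)
    Ava–Hana: parent, skip
visit Jon (parent –)
No non-parent visited neighbor found — the graph is a forest.

No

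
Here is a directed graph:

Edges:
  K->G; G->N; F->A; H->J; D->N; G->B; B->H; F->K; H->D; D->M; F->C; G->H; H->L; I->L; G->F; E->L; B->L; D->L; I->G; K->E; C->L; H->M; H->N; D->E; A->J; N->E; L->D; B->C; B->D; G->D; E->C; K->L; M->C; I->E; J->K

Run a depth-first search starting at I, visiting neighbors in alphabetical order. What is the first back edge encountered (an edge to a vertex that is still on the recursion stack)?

DFS from I (visiting neighbors in alphabetical order); mark gray on enter, black on exit:
I gray
  E gray
    C gray
      L gray
        D gray
          D→E: E is gray → back edge
First back edge: D → E.

D→E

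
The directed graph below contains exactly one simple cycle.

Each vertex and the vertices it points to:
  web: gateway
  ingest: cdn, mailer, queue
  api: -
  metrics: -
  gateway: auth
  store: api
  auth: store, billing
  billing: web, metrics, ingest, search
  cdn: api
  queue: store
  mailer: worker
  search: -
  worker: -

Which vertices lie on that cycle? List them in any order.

web, auth, billing, gateway

DFS with gray/black marking from billing:
billing gray
  web gray
    gateway gray
      auth gray
        store gray
          api gray
          api black
        store black
        auth→billing: billing is gray → back edge
Back edge closes the cycle billing → web → gateway → auth → billing; its vertices are {web, auth, billing, gateway}.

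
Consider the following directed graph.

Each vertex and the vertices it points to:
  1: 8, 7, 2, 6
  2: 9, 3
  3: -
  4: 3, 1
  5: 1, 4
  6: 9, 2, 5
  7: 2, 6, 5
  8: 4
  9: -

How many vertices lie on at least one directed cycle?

6

A vertex is on a directed cycle iff it belongs to a strongly connected component of size ≥ 2 (or has a self-loop).
The vertices on cycles are {1, 4, 5, 6, 7, 8} — 6 in total.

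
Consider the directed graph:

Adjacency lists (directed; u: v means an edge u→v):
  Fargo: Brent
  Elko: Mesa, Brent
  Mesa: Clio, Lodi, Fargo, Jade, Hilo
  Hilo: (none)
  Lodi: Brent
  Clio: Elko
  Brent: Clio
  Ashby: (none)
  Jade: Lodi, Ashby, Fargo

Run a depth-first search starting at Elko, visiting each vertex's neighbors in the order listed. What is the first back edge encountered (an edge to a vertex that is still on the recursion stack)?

DFS from Elko (visiting each vertex's neighbors in the order listed); mark gray on enter, black on exit:
Elko gray
  Mesa gray
    Clio gray
      Clio→Elko: Elko is gray → back edge
First back edge: Clio → Elko.

Clio→Elko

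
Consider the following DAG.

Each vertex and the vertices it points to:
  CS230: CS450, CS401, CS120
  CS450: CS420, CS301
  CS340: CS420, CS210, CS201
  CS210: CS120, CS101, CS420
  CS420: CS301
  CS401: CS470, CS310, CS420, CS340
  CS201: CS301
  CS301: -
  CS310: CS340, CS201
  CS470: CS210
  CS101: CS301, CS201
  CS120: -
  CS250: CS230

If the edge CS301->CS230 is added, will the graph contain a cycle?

Yes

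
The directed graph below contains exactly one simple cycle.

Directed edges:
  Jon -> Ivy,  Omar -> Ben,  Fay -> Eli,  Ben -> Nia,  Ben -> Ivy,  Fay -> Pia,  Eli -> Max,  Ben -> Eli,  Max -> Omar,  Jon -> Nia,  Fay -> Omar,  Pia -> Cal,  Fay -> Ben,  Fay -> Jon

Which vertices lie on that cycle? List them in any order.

Ben, Eli, Max, Omar

DFS with gray/black marking from Omar:
Omar gray
  Ben gray
    Ivy gray
    Ivy black
    Nia gray
    Nia black
    Eli gray
      Max gray
        Max→Omar: Omar is gray → back edge
Back edge closes the cycle Omar → Ben → Eli → Max → Omar; its vertices are {Ben, Eli, Max, Omar}.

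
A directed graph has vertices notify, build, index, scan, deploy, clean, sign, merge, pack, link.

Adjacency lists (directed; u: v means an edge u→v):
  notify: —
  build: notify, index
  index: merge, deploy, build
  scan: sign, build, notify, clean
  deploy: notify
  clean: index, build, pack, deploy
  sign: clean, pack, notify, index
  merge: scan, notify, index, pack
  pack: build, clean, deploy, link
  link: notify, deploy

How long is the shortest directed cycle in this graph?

For each vertex v, BFS finds the shortest path from v back to v.
The shortest such closed walk is merge → index → merge, length 2.

2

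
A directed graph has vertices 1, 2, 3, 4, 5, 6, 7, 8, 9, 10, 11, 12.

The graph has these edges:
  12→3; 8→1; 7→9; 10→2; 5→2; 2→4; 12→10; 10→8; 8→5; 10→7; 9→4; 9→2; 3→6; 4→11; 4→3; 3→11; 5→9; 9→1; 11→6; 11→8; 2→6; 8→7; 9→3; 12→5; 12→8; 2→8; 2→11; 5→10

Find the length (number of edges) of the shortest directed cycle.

For each vertex v, BFS finds the shortest path from v back to v.
The shortest such closed walk is 10 → 8 → 5 → 10, length 3.

3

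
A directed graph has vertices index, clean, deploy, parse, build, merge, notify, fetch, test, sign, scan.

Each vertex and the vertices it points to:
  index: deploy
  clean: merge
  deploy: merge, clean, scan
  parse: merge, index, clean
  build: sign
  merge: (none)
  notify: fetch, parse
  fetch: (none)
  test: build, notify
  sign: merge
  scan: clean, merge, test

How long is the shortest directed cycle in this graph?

6

For each vertex v, BFS finds the shortest path from v back to v.
The shortest such closed walk is scan → test → notify → parse → index → deploy → scan, length 6.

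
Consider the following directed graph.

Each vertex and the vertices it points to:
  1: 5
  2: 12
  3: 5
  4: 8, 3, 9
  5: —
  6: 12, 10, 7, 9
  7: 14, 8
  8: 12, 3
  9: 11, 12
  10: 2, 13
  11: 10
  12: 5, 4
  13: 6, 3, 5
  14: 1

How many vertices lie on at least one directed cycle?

A vertex is on a directed cycle iff it belongs to a strongly connected component of size ≥ 2 (or has a self-loop).
The vertices on cycles are {2, 4, 6, 7, 8, 9, 10, 11, 12, 13} — 10 in total.

10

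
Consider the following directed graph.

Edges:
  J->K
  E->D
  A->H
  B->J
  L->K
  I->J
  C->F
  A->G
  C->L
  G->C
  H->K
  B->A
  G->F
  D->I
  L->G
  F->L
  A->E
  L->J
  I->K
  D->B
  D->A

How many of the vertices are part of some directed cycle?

8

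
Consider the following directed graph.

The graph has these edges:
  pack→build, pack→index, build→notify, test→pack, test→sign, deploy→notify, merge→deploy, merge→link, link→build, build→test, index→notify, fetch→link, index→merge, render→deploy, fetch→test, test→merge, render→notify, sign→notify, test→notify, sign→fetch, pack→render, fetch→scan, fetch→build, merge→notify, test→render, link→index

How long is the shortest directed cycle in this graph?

For each vertex v, BFS finds the shortest path from v back to v.
The shortest such closed walk is fetch → test → sign → fetch, length 3.

3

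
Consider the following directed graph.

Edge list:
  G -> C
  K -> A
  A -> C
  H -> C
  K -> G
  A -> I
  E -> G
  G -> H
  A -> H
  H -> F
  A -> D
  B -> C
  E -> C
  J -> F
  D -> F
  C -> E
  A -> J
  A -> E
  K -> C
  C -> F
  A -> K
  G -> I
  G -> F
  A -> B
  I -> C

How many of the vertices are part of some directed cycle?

7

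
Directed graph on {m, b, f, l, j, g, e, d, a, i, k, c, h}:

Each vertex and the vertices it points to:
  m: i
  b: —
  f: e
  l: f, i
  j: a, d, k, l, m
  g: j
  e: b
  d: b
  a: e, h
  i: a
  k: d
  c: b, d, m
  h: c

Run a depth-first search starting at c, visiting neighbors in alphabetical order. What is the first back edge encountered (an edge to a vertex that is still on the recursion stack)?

h→c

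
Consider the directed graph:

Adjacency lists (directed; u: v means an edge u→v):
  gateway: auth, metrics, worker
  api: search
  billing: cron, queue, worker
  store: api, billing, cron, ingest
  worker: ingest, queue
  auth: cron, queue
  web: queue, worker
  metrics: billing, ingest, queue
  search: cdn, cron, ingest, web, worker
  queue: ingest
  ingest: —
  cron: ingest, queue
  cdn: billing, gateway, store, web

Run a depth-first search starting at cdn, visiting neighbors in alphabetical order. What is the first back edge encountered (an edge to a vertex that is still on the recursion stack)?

DFS from cdn (visiting neighbors in alphabetical order); mark gray on enter, black on exit:
cdn gray
  billing gray
    cron gray
      ingest gray
      ingest black
      queue gray
        queue→ingest: ingest black — skip
      queue black
    cron black
    billing→queue: queue black — skip
    worker gray
      worker→ingest: ingest black — skip
      worker→queue: queue black — skip
    worker black
  billing black
  gateway gray
    auth gray
      auth→cron: cron black — skip
      auth→queue: queue black — skip
    auth black
    metrics gray
      metrics→billing: billing black — skip
      metrics→ingest: ingest black — skip
      metrics→queue: queue black — skip
    metrics black
    gateway→worker: worker black — skip
  gateway black
  store gray
    api gray
      search gray
        search→cdn: cdn is gray → back edge
First back edge: search → cdn.

search→cdn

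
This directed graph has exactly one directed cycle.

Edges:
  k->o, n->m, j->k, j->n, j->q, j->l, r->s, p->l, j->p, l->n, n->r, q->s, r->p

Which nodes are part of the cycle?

DFS with gray/black marking from p:
p gray
  l gray
    n gray
      r gray
        r→p: p is gray → back edge
Back edge closes the cycle p → l → n → r → p; its vertices are {l, n, p, r}.

l, n, p, r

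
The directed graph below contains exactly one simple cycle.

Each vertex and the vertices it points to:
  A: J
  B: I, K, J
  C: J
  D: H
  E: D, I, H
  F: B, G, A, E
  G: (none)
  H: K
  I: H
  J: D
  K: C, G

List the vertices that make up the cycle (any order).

DFS with gray/black marking from K:
K gray
  C gray
    J gray
      D gray
        H gray
          H→K: K is gray → back edge
Back edge closes the cycle K → C → J → D → H → K; its vertices are {C, D, H, J, K}.

C, D, H, J, K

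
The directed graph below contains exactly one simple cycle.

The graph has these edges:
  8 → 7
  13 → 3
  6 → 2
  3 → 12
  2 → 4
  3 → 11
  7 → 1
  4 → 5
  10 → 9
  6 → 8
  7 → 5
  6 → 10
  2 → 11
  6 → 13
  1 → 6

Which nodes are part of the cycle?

DFS with gray/black marking from 6:
6 gray
  10 gray
    9 gray
    9 black
  10 black
  13 gray
    3 gray
      12 gray
      12 black
      11 gray
      11 black
    3 black
  13 black
  8 gray
    7 gray
      1 gray
        1→6: 6 is gray → back edge
Back edge closes the cycle 6 → 8 → 7 → 1 → 6; its vertices are {1, 6, 7, 8}.

1, 6, 7, 8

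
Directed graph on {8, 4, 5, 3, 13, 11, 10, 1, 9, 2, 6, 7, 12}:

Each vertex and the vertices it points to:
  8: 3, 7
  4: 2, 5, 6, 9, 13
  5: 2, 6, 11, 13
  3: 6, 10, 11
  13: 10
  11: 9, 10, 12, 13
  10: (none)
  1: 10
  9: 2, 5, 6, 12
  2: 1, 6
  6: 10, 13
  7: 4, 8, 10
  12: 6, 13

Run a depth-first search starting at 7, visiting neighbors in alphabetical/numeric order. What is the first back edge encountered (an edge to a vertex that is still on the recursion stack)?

9->5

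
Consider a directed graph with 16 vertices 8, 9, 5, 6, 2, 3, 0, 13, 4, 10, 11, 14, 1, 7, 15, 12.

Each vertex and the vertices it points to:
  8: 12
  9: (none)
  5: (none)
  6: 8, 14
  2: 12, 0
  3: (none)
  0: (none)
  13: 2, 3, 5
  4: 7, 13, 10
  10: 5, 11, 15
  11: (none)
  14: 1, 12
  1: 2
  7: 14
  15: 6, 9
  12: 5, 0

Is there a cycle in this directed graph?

No

DFS with white/gray/black marking, starting from 0:
0 gray
0 black
8 gray
  12 gray
    5 gray
    5 black
    12→0: 0 black — skip
  12 black
8 black
9 gray
9 black
6 gray
  6→8: 8 black — skip
  14 gray
    1 gray
      2 gray
        2→12: 12 black — skip
        2→0: 0 black — skip
      2 black
    1 black
    14→12: 12 black — skip
  14 black
6 black
3 gray
3 black
13 gray
  13→2: 2 black — skip
  13→3: 3 black — skip
  13→5: 5 black — skip
13 black
4 gray
  7 gray
    7→14: 14 black — skip
  7 black
  4→13: 13 black — skip
  10 gray
    10→5: 5 black — skip
    11 gray
    11 black
    15 gray
      15→6: 6 black — skip
      15→9: 9 black — skip
    15 black
  10 black
4 black
Every edge goes to a white or black vertex — no back edge, so the graph is acyclic.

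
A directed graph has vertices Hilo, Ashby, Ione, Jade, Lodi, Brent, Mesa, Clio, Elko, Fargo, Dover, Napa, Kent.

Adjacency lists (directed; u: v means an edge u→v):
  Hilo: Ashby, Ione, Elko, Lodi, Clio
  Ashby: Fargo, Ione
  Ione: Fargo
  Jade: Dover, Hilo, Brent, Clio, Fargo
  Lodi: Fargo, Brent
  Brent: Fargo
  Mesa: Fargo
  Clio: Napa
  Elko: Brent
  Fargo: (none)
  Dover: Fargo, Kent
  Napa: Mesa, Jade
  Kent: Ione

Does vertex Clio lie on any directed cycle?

Yes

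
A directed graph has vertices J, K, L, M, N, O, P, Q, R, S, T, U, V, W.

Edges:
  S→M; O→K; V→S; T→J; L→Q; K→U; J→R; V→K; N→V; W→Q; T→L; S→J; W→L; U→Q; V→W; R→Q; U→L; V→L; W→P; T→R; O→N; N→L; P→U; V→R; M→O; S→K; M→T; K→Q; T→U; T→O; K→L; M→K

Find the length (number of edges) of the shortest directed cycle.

5

For each vertex v, BFS finds the shortest path from v back to v.
The shortest such closed walk is N → V → S → M → O → N, length 5.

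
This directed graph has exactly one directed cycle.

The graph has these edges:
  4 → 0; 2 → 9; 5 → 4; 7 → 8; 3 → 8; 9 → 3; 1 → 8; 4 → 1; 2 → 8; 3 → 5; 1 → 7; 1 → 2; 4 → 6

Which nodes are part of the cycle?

1, 2, 3, 4, 5, 9

DFS with gray/black marking from 4:
4 gray
  1 gray
    2 gray
      9 gray
        3 gray
          5 gray
            5→4: 4 is gray → back edge
Back edge closes the cycle 4 → 1 → 2 → 9 → 3 → 5 → 4; its vertices are {1, 2, 3, 4, 5, 9}.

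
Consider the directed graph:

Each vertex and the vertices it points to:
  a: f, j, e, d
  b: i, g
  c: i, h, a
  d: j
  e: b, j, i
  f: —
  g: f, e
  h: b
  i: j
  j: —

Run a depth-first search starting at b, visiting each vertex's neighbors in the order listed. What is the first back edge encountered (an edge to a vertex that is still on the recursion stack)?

DFS from b (visiting each vertex's neighbors in the order listed); mark gray on enter, black on exit:
b gray
  i gray
    j gray
    j black
  i black
  g gray
    f gray
    f black
    e gray
      e→b: b is gray → back edge
First back edge: e → b.

e→b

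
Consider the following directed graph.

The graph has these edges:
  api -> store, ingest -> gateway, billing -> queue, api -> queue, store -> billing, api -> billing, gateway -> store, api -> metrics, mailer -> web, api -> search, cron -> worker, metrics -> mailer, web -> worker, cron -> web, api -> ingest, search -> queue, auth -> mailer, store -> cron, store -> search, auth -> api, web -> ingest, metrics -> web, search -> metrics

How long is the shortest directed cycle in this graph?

For each vertex v, BFS finds the shortest path from v back to v.
The shortest such closed walk is store → cron → web → ingest → gateway → store, length 5.

5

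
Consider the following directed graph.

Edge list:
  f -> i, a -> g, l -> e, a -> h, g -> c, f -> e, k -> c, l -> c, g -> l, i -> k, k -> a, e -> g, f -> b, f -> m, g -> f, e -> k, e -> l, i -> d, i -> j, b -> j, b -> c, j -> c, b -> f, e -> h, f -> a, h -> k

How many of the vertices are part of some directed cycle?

9

A vertex is on a directed cycle iff it belongs to a strongly connected component of size ≥ 2 (or has a self-loop).
The vertices on cycles are {a, b, e, f, g, h, i, k, l} — 9 in total.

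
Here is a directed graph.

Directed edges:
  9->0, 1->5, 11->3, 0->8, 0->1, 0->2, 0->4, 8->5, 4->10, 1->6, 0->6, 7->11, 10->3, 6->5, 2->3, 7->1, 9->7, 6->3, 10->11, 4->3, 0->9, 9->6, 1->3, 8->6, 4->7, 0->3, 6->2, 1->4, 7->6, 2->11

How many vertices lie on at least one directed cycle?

5

A vertex is on a directed cycle iff it belongs to a strongly connected component of size ≥ 2 (or has a self-loop).
The vertices on cycles are {0, 1, 4, 7, 9} — 5 in total.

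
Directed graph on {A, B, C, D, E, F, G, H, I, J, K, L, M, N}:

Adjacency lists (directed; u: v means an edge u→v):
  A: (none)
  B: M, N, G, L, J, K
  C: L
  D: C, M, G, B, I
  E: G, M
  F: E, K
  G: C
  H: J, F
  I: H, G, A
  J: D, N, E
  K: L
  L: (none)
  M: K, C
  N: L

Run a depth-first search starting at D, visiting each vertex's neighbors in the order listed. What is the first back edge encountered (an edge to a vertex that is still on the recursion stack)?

DFS from D (visiting each vertex's neighbors in the order listed); mark gray on enter, black on exit:
D gray
  C gray
    L gray
    L black
  C black
  M gray
    K gray
      K→L: L black — skip
    K black
    M→C: C black — skip
  M black
  G gray
    G→C: C black — skip
  G black
  B gray
    B→M: M black — skip
    N gray
      N→L: L black — skip
    N black
    B→G: G black — skip
    B→L: L black — skip
    J gray
      J→D: D is gray → back edge
First back edge: J → D.

J→D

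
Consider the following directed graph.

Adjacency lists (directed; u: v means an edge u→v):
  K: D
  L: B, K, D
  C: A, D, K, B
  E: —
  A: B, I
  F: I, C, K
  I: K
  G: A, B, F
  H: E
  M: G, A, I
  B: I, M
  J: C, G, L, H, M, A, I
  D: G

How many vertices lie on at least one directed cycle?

A vertex is on a directed cycle iff it belongs to a strongly connected component of size ≥ 2 (or has a self-loop).
The vertices on cycles are {A, B, C, D, F, G, I, K, M} — 9 in total.

9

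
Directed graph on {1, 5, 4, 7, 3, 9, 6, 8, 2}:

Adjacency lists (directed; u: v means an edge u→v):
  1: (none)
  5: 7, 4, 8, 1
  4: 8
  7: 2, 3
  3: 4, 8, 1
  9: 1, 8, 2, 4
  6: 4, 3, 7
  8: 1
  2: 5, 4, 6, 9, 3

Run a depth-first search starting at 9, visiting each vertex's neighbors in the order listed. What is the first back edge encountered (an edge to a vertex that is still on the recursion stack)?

7->2

DFS from 9 (visiting each vertex's neighbors in the order listed); mark gray on enter, black on exit:
9 gray
  1 gray
  1 black
  8 gray
    8→1: 1 black — skip
  8 black
  2 gray
    5 gray
      7 gray
        7→2: 2 is gray → back edge
First back edge: 7 → 2.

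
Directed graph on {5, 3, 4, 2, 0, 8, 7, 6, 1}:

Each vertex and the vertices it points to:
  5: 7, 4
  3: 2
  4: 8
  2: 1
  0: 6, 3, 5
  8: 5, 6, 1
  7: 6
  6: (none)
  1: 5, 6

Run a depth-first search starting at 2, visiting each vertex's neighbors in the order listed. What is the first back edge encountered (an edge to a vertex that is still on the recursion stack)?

DFS from 2 (visiting each vertex's neighbors in the order listed); mark gray on enter, black on exit:
2 gray
  1 gray
    5 gray
      7 gray
        6 gray
        6 black
      7 black
      4 gray
        8 gray
          8→5: 5 is gray → back edge
First back edge: 8 → 5.

8->5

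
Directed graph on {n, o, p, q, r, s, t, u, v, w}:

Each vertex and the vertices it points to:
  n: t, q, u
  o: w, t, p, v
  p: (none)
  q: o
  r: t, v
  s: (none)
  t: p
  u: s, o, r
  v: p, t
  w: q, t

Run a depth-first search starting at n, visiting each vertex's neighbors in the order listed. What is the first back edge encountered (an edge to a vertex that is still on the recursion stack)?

DFS from n (visiting each vertex's neighbors in the order listed); mark gray on enter, black on exit:
n gray
  t gray
    p gray
    p black
  t black
  q gray
    o gray
      w gray
        w→q: q is gray → back edge
First back edge: w → q.

w->q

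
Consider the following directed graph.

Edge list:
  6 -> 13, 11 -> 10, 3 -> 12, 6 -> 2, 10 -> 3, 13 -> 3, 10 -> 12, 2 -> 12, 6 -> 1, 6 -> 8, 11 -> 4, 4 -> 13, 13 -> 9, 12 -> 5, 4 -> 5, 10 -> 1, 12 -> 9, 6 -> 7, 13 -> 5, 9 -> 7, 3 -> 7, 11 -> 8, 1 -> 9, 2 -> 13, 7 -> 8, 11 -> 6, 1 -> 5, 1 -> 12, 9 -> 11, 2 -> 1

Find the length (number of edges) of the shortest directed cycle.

For each vertex v, BFS finds the shortest path from v back to v.
The shortest such closed walk is 11 → 10 → 12 → 9 → 11, length 4.

4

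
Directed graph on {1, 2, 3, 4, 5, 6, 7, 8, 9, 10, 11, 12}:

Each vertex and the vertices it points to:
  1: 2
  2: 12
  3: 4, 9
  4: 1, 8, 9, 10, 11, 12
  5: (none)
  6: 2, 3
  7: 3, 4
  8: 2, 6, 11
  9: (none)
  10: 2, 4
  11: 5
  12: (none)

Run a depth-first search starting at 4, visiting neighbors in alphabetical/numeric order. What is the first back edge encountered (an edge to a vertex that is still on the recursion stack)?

DFS from 4 (visiting neighbors in alphabetical/numeric order); mark gray on enter, black on exit:
4 gray
  1 gray
    2 gray
      12 gray
      12 black
    2 black
  1 black
  8 gray
    8→2: 2 black — skip
    6 gray
      6→2: 2 black — skip
      3 gray
        3→4: 4 is gray → back edge
First back edge: 3 → 4.

3→4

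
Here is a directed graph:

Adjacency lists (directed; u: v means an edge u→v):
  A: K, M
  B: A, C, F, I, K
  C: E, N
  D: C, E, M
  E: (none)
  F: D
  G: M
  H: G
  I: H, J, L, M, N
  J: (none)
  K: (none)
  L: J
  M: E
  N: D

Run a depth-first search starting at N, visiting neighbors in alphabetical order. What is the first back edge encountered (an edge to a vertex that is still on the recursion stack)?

C→N

DFS from N (visiting neighbors in alphabetical order); mark gray on enter, black on exit:
N gray
  D gray
    C gray
      E gray
      E black
      C→N: N is gray → back edge
First back edge: C → N.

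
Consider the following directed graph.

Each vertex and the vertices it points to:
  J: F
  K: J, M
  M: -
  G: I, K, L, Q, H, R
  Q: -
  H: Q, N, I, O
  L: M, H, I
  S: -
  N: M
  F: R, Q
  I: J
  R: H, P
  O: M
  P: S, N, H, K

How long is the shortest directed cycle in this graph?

5

For each vertex v, BFS finds the shortest path from v back to v.
The shortest such closed walk is R → H → I → J → F → R, length 5.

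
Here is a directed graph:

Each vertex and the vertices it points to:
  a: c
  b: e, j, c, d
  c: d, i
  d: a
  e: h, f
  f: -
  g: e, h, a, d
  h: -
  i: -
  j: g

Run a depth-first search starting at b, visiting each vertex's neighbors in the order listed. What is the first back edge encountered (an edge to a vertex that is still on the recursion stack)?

d->a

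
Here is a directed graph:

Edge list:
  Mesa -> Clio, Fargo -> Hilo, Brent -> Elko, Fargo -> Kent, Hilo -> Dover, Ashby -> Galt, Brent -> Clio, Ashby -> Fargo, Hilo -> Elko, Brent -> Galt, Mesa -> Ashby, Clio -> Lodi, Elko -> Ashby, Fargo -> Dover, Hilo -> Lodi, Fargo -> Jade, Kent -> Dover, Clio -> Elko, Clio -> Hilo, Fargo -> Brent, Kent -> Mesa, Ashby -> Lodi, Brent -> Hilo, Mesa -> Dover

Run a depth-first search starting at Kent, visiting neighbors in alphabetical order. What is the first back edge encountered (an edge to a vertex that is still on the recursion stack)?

DFS from Kent (visiting neighbors in alphabetical order); mark gray on enter, black on exit:
Kent gray
  Dover gray
  Dover black
  Mesa gray
    Ashby gray
      Fargo gray
        Brent gray
          Clio gray
            Elko gray
              Elko→Ashby: Ashby is gray → back edge
First back edge: Elko → Ashby.

Elko->Ashby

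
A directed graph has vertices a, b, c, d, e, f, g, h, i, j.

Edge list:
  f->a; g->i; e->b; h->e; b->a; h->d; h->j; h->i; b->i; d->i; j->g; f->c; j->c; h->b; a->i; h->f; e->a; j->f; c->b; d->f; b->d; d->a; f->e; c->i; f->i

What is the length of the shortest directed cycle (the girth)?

For each vertex v, BFS finds the shortest path from v back to v.
The shortest such closed walk is d → f → e → b → d, length 4.

4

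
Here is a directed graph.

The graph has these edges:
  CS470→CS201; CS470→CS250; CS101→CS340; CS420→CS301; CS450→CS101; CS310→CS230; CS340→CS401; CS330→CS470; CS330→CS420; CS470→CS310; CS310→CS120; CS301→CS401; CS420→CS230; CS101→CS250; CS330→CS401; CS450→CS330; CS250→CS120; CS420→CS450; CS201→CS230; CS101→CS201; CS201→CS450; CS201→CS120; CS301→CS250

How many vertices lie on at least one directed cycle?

6

A vertex is on a directed cycle iff it belongs to a strongly connected component of size ≥ 2 (or has a self-loop).
The vertices on cycles are {CS101, CS201, CS330, CS420, CS450, CS470} — 6 in total.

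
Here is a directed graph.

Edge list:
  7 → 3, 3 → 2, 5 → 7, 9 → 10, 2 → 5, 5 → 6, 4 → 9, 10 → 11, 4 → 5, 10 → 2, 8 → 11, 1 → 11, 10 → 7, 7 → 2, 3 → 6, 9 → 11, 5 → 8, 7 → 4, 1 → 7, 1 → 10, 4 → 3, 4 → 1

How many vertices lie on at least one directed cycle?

8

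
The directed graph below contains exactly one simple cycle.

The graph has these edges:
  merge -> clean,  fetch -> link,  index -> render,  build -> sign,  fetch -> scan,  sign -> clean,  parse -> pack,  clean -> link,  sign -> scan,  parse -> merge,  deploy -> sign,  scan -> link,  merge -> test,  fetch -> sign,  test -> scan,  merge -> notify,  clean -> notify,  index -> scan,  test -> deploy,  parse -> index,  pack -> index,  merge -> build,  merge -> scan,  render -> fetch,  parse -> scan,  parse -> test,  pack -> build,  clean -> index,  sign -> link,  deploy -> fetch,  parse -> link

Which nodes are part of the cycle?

DFS with gray/black marking from clean:
clean gray
  link gray
  link black
  index gray
    render gray
      fetch gray
        sign gray
          scan gray
            scan→link: link black — skip
          scan black
          sign→link: link black — skip
          sign→clean: clean is gray → back edge
Back edge closes the cycle clean → index → render → fetch → sign → clean; its vertices are {sign, clean, fetch, index, render}.

sign, clean, fetch, index, render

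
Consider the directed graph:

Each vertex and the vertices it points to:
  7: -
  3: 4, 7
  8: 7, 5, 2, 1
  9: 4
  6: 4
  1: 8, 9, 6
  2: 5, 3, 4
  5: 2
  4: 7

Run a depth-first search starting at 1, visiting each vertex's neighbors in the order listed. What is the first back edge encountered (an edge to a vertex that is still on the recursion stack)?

2→5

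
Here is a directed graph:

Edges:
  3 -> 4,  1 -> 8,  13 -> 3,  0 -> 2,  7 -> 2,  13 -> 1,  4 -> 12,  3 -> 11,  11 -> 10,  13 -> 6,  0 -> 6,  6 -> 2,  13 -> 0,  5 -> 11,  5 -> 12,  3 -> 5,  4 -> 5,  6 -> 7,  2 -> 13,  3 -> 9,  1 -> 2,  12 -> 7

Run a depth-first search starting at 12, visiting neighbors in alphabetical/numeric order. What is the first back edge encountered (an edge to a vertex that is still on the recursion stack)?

0→2

DFS from 12 (visiting neighbors in alphabetical/numeric order); mark gray on enter, black on exit:
12 gray
  7 gray
    2 gray
      13 gray
        0 gray
          0→2: 2 is gray → back edge
First back edge: 0 → 2.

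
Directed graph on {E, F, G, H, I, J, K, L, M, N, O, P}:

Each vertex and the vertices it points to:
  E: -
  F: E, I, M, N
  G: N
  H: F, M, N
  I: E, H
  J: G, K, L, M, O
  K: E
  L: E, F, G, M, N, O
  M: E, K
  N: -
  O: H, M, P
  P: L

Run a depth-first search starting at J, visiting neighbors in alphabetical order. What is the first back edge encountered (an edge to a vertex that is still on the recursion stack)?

DFS from J (visiting neighbors in alphabetical order); mark gray on enter, black on exit:
J gray
  G gray
    N gray
    N black
  G black
  K gray
    E gray
    E black
  K black
  L gray
    L→E: E black — skip
    F gray
      F→E: E black — skip
      I gray
        I→E: E black — skip
        H gray
          H→F: F is gray → back edge
First back edge: H → F.

H->F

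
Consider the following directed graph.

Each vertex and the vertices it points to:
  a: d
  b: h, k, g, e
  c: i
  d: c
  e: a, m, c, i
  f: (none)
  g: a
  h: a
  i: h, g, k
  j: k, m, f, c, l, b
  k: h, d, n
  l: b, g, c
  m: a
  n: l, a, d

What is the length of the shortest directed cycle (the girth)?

For each vertex v, BFS finds the shortest path from v back to v.
The shortest such closed walk is l → b → k → n → l, length 4.

4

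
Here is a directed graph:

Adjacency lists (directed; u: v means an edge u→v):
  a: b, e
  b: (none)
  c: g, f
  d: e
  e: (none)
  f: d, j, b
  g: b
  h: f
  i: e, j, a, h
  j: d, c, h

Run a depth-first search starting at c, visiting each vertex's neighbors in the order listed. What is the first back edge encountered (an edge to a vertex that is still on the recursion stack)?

j→c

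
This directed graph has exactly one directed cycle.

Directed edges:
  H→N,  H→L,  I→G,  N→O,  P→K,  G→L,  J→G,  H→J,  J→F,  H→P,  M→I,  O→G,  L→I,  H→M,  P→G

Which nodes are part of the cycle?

G, I, L

DFS with gray/black marking from L:
L gray
  I gray
    G gray
      G→L: L is gray → back edge
Back edge closes the cycle L → I → G → L; its vertices are {G, I, L}.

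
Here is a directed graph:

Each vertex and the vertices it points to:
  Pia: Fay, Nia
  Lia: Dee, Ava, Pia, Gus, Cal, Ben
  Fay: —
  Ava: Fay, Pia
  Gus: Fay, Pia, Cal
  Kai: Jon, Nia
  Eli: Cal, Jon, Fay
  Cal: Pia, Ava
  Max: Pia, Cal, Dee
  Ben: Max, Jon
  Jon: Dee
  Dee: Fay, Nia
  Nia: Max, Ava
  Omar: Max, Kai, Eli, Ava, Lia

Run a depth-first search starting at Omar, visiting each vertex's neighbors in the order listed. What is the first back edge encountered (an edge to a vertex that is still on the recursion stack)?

Nia→Max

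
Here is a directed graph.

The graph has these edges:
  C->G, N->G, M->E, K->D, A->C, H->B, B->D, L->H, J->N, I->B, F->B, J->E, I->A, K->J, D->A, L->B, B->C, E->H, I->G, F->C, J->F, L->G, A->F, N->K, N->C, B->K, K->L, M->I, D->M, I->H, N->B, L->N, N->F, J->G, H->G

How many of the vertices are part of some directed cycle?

12

A vertex is on a directed cycle iff it belongs to a strongly connected component of size ≥ 2 (or has a self-loop).
The vertices on cycles are {A, B, D, E, F, H, I, J, K, L, M, N} — 12 in total.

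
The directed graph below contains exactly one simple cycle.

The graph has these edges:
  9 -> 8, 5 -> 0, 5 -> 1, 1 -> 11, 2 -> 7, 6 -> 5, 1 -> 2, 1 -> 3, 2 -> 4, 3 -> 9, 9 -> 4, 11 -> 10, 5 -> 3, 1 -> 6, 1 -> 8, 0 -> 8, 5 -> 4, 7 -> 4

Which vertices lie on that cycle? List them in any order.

1, 5, 6

DFS with gray/black marking from 5:
5 gray
  3 gray
    9 gray
      4 gray
      4 black
      8 gray
      8 black
    9 black
  3 black
  0 gray
    0→8: 8 black — skip
  0 black
  5→4: 4 black — skip
  1 gray
    1→3: 3 black — skip
    11 gray
      10 gray
      10 black
    11 black
    2 gray
      7 gray
        7→4: 4 black — skip
      7 black
      2→4: 4 black — skip
    2 black
    6 gray
      6→5: 5 is gray → back edge
Back edge closes the cycle 5 → 1 → 6 → 5; its vertices are {1, 5, 6}.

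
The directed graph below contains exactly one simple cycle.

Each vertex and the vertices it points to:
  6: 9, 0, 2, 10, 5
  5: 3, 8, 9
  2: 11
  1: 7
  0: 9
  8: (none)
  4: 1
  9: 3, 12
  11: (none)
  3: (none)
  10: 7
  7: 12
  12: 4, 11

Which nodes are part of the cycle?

DFS with gray/black marking from 12:
12 gray
  4 gray
    1 gray
      7 gray
        7→12: 12 is gray → back edge
Back edge closes the cycle 12 → 4 → 1 → 7 → 12; its vertices are {1, 4, 7, 12}.

1, 4, 7, 12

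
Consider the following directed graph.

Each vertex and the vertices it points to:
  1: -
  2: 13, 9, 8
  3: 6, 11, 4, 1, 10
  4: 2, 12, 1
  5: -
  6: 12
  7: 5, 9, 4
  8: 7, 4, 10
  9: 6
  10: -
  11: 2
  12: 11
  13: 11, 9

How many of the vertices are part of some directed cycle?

A vertex is on a directed cycle iff it belongs to a strongly connected component of size ≥ 2 (or has a self-loop).
The vertices on cycles are {2, 4, 6, 7, 8, 9, 11, 12, 13} — 9 in total.

9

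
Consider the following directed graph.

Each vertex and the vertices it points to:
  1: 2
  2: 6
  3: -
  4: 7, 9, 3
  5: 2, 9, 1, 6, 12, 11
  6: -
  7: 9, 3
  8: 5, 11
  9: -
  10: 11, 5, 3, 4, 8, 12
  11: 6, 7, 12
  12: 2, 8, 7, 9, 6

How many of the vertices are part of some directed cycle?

4

A vertex is on a directed cycle iff it belongs to a strongly connected component of size ≥ 2 (or has a self-loop).
The vertices on cycles are {5, 8, 11, 12} — 4 in total.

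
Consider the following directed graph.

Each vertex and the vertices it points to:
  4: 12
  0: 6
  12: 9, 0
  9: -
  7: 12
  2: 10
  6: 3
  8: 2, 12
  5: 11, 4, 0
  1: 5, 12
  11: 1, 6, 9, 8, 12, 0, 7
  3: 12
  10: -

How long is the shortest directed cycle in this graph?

3

For each vertex v, BFS finds the shortest path from v back to v.
The shortest such closed walk is 11 → 1 → 5 → 11, length 3.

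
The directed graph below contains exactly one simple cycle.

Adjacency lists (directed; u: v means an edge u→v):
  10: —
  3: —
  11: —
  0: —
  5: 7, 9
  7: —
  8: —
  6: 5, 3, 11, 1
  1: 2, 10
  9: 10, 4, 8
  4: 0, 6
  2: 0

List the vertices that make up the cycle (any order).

DFS with gray/black marking from 6:
6 gray
  5 gray
    7 gray
    7 black
    9 gray
      10 gray
      10 black
      4 gray
        0 gray
        0 black
        4→6: 6 is gray → back edge
Back edge closes the cycle 6 → 5 → 9 → 4 → 6; its vertices are {4, 5, 6, 9}.

4, 5, 6, 9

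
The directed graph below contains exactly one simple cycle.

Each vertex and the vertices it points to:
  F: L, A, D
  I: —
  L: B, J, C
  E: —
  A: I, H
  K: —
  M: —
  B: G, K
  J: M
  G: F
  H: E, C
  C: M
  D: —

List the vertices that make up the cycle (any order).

B, F, G, L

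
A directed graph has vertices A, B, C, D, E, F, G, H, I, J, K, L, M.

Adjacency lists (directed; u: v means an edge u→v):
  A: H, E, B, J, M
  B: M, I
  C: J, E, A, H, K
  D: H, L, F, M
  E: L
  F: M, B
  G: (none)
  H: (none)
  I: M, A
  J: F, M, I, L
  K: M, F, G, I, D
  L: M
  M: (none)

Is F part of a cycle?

Yes

F is on a cycle iff F can reach itself via ≥1 edge.
F → B → I → A → J → F — yes.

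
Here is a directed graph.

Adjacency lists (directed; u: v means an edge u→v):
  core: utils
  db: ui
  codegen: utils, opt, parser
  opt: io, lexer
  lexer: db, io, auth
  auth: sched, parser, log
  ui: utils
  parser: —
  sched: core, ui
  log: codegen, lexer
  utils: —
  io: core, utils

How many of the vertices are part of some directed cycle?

5

A vertex is on a directed cycle iff it belongs to a strongly connected component of size ≥ 2 (or has a self-loop).
The vertices on cycles are {log, opt, auth, lexer, codegen} — 5 in total.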